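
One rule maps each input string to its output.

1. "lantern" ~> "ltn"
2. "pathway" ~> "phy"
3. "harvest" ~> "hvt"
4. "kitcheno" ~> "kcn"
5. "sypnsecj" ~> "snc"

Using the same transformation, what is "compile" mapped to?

The transformation: keep one character in every 3, starting at position 1 (positions 1st, 4th, 7th, ...).
So "compile" becomes "cpe".

cpe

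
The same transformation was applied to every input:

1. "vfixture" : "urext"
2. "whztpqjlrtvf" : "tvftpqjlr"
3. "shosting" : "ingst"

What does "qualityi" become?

tyili

Each output is the input with this applied: delete the first 3 characters, then move the last 3 characters to the front (rotate right by 3).
"qualityi" → "lityi" → "tyili".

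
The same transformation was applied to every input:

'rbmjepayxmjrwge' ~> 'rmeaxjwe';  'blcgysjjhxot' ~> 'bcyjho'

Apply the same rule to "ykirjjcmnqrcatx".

The transformation: keep every other character starting from the first (positions 1st, 3rd, 5th, ...).
Doing the same to "ykirjjcmnqrcatx": "yijcnrax".

yijcnrax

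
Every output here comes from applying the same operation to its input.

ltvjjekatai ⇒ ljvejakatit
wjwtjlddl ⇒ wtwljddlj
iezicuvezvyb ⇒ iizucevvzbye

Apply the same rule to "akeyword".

What's happening: swap each adjacent pair of characters (1↔2, 3↔4, ...), then move the first character to the end.
For "akeyword", step one produces "kayeowdr"; step two turns that into "ayeowdrk".

ayeowdrk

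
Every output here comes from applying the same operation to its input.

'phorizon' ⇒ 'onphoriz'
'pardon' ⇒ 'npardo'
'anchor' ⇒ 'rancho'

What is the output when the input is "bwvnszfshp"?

Looking at the pairs, the operation is to swap the front and back halves of the string, then move the first 2 characters to the end (rotate left by 2).
Applying both steps to "bwvnszfshp": "zfshpbwvns", then "shpbwvnszf".

shpbwvnszf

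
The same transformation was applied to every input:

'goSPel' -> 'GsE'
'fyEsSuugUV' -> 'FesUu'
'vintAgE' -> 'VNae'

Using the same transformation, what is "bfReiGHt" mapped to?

BrIh

Rule — keep every other character starting from the first (positions 1st, 3rd, 5th, ...), then flip the case of every letter.
"bfReiGHt" → "bRiH" → "BrIh".
(Check on "goSPel": → "gSe" → "GsE" ✓)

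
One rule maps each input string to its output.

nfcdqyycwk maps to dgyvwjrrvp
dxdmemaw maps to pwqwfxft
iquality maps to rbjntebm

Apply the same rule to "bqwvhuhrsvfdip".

iujpoanakloywb

Each output is the input with this applied: move the last character to the front, then shift every letter 7 places backward in the alphabet (wrapping around).
Starting from "bqwvhuhrsvfdip": after the first operation, "pbqwvhuhrsvfdi"; after the second, "iujpoanakloywb".
(Check on "dxdmemaw": → "wdxdmema" → "pwqwfxft" ✓)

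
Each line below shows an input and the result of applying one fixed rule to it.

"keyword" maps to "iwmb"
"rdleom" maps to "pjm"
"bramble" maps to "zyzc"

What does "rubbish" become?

The transformation: shift every letter 2 places backward in the alphabet (wrapping around), then keep every other character starting from the first (positions 1st, 3rd, 5th, ...).
Applying both steps to "rubbish": "pszzgqf", then "pzgf".

pzgf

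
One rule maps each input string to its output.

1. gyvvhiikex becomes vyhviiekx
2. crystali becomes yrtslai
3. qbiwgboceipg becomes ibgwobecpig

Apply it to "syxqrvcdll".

xyrqcvldl

The rule is to delete the first character, then swap each adjacent pair of characters (1↔2, 3↔4, ...).
On "syxqrvcdll": the first step gives "yxqrvcdll", and the second then gives "xyrqcvldl".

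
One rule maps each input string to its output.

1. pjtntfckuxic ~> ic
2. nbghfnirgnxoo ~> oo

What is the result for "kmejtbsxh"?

xh

Rule — keep only the last 2 characters.
"kmejtbsxh" → "xh".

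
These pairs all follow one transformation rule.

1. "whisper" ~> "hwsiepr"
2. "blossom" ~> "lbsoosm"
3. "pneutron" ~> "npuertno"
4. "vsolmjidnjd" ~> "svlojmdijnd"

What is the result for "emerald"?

Rule — swap each adjacent pair of characters (1↔2, 3↔4, ...).
For "emerald" the result is "merelad".

merelad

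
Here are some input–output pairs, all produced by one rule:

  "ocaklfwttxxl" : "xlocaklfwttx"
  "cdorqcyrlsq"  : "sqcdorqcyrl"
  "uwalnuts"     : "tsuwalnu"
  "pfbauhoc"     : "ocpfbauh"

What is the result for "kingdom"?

Each output is the input with this applied: move the last 2 characters to the front (rotate right by 2).
For "kingdom" the result is "omkingd".

omkingd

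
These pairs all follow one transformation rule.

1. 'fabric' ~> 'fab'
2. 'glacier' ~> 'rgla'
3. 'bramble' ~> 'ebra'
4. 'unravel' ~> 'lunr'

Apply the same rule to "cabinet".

tcab

In each case the input is transformed by: move the first 3 characters to the end (rotate left by 3), then delete the first 3 characters.
Starting from "cabinet": after the first operation, "inetcab"; after the second, "tcab".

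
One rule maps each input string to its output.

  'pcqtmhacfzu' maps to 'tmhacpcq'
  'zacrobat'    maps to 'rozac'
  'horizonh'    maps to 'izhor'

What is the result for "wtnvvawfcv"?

The pattern: delete the last 3 characters, then move the first 3 characters to the end (rotate left by 3).
Starting from "wtnvvawfcv": after the first operation, "wtnvvaw"; after the second, "vvawwtn".
(Check on "pcqtmhacfzu": → "pcqtmhac" → "tmhacpcq" ✓)

vvawwtn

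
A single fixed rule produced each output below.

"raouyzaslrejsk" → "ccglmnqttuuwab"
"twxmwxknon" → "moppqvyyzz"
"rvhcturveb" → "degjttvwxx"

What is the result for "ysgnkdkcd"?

effimmpua

The rule is to sort the characters into alphabetical order, then shift every letter 2 places forward in the alphabet (wrapping around).
Applying both steps to "ysgnkdkcd": "cddgkknsy", then "effimmpua".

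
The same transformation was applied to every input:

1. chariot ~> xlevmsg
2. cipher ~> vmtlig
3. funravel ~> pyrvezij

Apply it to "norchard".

hsvglevr

The transformation: shift every letter 4 places forward in the alphabet (wrapping around), then swap the first and last characters.
On "norchard": the first step gives "rsvglevh", and the second then gives "hsvglevr".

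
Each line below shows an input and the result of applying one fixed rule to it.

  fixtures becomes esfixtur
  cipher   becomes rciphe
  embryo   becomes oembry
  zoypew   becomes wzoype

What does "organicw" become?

cworgani

The transformation: move the first 2 characters to the end (rotate left by 2), then swap the front and back halves of the string.
Starting from "organicw": after the first operation, "ganicwor"; after the second, "cworgani".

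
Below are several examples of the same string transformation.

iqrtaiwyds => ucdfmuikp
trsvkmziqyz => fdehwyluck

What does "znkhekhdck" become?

Looking at the pairs, the operation is to delete the last character, then shift every letter 12 places forward in the alphabet (wrapping around).
For "znkhekhdck" the result is "lzwtqwtpo".

lzwtqwtpo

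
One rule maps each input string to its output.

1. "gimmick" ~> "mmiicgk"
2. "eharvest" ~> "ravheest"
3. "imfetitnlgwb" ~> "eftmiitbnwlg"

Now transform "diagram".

gariadm

Looking at the pairs, the operation is to move the first 3 characters to the end (rotate left by 3), then take characters alternately from the front and the back (1st, last, 2nd, 2nd-last, ...).
On "diagram": the first step gives "gramdia", and the second then gives "gariadm".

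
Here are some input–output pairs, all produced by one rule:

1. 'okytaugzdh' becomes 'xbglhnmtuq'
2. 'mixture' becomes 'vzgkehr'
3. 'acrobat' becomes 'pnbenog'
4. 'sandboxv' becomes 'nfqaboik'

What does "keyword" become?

rxjlebq

Rule — swap each adjacent pair of characters (1↔2, 3↔4, ...), then shift every letter 13 places forward in the alphabet (wrapping around) — i.e. ROT13.
So "keyword" becomes "rxjlebq".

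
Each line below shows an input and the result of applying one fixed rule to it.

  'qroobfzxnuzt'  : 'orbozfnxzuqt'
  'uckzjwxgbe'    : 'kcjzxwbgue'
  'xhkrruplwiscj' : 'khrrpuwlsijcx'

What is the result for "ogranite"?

Rule — move the first character to the end, then swap each adjacent pair of characters (1↔2, 3↔4, ...).
For "ogranite" the result is "rgnatioe".
(Check on "qroobfzxnuzt": → "roobfzxnuztq" → "orbozfnxzuqt" ✓)

rgnatioe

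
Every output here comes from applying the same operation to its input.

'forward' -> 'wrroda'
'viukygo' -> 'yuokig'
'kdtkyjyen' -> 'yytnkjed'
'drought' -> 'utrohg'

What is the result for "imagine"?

The rule is to delete the first character, then sort the characters into reverse alphabetical order.
Working it through for "imagine": intermediate "magine", final "nmigea".

nmigea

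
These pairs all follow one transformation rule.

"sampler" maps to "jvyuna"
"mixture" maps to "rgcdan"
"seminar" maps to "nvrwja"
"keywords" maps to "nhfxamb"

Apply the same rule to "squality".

The pattern: shift every letter 9 places forward in the alphabet (wrapping around), then delete the first character.
On "squality": the first step gives "bzdjurch", and the second then gives "zdjurch".
(Check on "mixture": → "vrgcdan" → "rgcdan" ✓)

zdjurch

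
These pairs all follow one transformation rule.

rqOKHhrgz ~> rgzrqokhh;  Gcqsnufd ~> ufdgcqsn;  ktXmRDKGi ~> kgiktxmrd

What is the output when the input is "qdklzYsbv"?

Rule — move the last 3 characters to the front (rotate right by 3), then convert every letter to lowercase.
So "qdklzYsbv" becomes "sbvqdklzy".

sbvqdklzy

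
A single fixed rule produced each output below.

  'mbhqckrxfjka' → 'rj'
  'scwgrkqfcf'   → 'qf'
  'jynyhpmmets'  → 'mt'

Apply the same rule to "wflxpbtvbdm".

The rule is to keep one character in every 3, starting at position 1 (positions 1st, 4th, 7th, ...), then keep only the last 2 characters.
On "wflxpbtvbdm": the first step gives "wxtd", and the second then gives "td".

td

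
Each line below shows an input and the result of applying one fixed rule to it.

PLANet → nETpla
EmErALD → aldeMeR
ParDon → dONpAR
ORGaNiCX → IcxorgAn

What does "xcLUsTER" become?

The pattern: move the last 3 characters to the front (rotate right by 3), then flip the case of every letter.
On "xcLUsTER": the first step gives "TERxcLUs", and the second then gives "terXCluS".

terXCluS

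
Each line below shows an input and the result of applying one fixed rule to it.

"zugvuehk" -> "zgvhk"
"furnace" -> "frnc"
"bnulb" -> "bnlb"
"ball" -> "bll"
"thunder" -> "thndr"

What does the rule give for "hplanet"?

Looking at the pairs, the operation is to remove every vowel.
So "hplanet" becomes "hplnt".

hplnt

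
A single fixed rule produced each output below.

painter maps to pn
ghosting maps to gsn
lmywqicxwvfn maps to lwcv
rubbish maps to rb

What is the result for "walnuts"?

Rule — move the last character to the front, then keep one character in every 3, starting at position 2 (positions 2nd, 5th, 8th, ...).
For "walnuts", step one produces "swalnut"; step two turns that into "wn".

wn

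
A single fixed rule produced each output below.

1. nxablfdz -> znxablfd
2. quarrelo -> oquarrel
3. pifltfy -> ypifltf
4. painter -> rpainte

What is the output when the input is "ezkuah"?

hezkua

The rule is to move the last character to the front.
On "ezkuah" that produces "hezkua".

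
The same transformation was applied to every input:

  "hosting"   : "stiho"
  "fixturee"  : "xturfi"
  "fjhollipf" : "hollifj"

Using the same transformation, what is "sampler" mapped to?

mplsa

What's happening: delete the last 2 characters, then move the first 2 characters to the end (rotate left by 2).
Applying both steps to "sampler": "sampl", then "mplsa".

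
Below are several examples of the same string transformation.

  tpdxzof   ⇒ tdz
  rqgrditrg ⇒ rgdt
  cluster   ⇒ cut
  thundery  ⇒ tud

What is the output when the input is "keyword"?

kyo

Each output is the input with this applied: delete the last 2 characters, then keep every other character starting from the first (positions 1st, 3rd, 5th, ...).
On "keyword" that produces "kyo".
(Check on "cluster": → "clust" → "cut" ✓)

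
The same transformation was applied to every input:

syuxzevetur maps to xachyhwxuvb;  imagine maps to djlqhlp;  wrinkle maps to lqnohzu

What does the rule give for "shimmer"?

lpphuvk

Looking at the pairs, the operation is to move the first 2 characters to the end (rotate left by 2), then shift every letter 3 places forward in the alphabet (wrapping around).
Applying both steps to "shimmer": "immersh", then "lpphuvk".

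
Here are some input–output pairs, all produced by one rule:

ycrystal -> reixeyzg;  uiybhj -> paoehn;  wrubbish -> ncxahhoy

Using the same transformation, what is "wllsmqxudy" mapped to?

Rule — shift every letter 6 places forward in the alphabet (wrapping around), then move the last character to the front.
Applying both steps to "wllsmqxudy": "crryswdaje", then "ecrryswdaj".

ecrryswdaj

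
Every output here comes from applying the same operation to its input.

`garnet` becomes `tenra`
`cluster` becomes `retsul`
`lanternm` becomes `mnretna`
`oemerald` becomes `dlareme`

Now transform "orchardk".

The pattern: delete the first character, then reverse the string.
Working it through for "orchardk": intermediate "rchardk", final "kdrahcr".
(Check on "lanternm": → "anternm" → "mnretna" ✓)

kdrahcr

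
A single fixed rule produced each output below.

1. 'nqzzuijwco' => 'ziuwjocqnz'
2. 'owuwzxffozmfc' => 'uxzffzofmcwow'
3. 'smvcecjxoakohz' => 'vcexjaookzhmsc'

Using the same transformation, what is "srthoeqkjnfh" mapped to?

teokqnjhfrsh

In each case the input is transformed by: swap each adjacent pair of characters (1↔2, 3↔4, ...), then move the first 3 characters to the end (rotate left by 3).
Working it through for "srthoeqkjnfh": intermediate "rshteokqnjhf", final "teokqnjhfrsh".
(Check on "owuwzxffozmfc": → "wowuxzffzofmc" → "uxzffzofmcwow" ✓)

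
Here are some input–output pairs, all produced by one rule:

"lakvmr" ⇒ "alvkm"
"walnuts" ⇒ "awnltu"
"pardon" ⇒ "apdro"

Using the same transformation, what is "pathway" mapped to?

aphtaw

What's happening: delete the last character, then swap each adjacent pair of characters (1↔2, 3↔4, ...).
On "pathway": the first step gives "pathwa", and the second then gives "aphtaw".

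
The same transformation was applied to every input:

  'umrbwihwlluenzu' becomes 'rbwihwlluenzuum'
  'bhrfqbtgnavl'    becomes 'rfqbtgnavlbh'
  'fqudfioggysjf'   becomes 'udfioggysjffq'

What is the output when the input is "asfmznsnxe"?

fmznsnxeas

Looking at the pairs, the operation is to move the first 2 characters to the end (rotate left by 2).
Doing the same to "asfmznsnxe": "fmznsnxeas".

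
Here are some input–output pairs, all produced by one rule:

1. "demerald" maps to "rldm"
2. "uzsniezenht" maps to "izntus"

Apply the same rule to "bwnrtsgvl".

tglbn

Looking at the pairs, the operation is to keep every other character starting from the first (positions 1st, 3rd, 5th, ...), then move the first 2 characters to the end (rotate left by 2).
"bwnrtsgvl" → "bntgl" → "tglbn".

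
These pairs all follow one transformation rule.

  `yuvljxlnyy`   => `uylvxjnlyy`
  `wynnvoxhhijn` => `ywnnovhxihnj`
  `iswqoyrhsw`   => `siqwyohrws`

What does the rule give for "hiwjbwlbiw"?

ihjwwbblwi

In each case the input is transformed by: swap each adjacent pair of characters (1↔2, 3↔4, ...).
Doing the same to "hiwjbwlbiw": "ihjwwbblwi".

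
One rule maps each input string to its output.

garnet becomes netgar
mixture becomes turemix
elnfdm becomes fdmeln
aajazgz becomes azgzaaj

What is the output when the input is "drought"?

The rule is to move the first 3 characters to the end (rotate left by 3).
On "drought" that produces "ughtdro".

ughtdro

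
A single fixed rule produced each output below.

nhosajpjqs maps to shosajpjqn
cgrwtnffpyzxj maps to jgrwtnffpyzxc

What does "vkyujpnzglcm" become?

mkyujpnzglcv

Looking at the pairs, the operation is to swap the first and last characters.
For "vkyujpnzglcm" the result is "mkyujpnzglcv".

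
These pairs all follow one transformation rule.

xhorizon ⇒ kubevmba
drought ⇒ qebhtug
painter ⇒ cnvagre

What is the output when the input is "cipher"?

The pattern: shift every letter 13 places forward in the alphabet (wrapping around) — i.e. ROT13.
For "cipher" the result is "pvcure".

pvcure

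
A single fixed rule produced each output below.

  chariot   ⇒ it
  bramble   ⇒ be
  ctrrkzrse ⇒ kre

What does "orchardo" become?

What's happening: keep every other character starting from the first (positions 1st, 3rd, 5th, ...), then delete the first 2 characters.
Starting from "orchardo": after the first operation, "ocad"; after the second, "ad".

ad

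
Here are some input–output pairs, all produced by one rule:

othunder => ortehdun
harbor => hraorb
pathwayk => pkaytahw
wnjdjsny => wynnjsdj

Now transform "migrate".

meitgar

The pattern: take characters alternately from the front and the back (1st, last, 2nd, 2nd-last, ...).
On "migrate" that produces "meitgar".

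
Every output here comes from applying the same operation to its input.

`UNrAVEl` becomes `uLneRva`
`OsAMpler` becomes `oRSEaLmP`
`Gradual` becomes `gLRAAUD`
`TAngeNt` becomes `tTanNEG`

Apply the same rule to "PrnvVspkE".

peRKNPVSv

In each case the input is transformed by: take characters alternately from the front and the back (1st, last, 2nd, 2nd-last, ...), then flip the case of every letter.
Starting from "PrnvVspkE": after the first operation, "PErknpvsV"; after the second, "peRKNPVSv".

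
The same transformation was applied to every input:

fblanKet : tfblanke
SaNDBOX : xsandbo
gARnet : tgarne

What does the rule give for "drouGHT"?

tdrough

The transformation: move the last character to the front, then convert every letter to lowercase.
"drouGHT" → "tdrough".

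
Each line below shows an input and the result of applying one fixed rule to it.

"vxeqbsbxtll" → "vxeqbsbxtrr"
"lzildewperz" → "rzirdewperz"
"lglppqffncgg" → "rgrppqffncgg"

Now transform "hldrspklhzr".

Rule — replace every "l" with "r".
For "hldrspklhzr" the result is "hrdrspkrhzr".

hrdrspkrhzr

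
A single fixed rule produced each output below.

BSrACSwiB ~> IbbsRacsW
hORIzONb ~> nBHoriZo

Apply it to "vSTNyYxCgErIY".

iyVstnYyXcGeR

The rule is to flip the case of every letter, then move the last 2 characters to the front (rotate right by 2).
"vSTNyYxCgErIY" → "VstnYyXcGeRiy" → "iyVstnYyXcGeR".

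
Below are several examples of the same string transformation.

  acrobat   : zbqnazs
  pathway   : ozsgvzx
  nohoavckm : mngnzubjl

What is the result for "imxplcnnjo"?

The rule is to shift every letter 1 place backward in the alphabet (wrapping around).
For "imxplcnnjo" the result is "hlwokbmmin".

hlwokbmmin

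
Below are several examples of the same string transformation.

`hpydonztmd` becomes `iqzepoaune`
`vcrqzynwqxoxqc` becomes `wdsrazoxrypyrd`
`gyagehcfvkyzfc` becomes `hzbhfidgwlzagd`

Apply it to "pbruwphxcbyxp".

Looking at the pairs, the operation is to shift every letter 1 place forward in the alphabet (wrapping around).
For "pbruwphxcbyxp" the result is "qcsvxqiydczyq".

qcsvxqiydczyq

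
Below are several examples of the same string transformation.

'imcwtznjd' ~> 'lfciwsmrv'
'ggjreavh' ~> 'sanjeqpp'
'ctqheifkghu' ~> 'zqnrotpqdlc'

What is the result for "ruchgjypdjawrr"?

Each output is the input with this applied: move the first 2 characters to the end (rotate left by 2), then shift every letter 9 places forward in the alphabet (wrapping around).
Applying that to "ruchgjypdjawrr" gives "lqpshymsjfaaad".

lqpshymsjfaaad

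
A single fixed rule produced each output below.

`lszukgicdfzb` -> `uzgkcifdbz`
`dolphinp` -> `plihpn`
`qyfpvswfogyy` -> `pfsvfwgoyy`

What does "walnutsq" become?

Each output is the input with this applied: delete the first 2 characters, then swap each adjacent pair of characters (1↔2, 3↔4, ...).
For "walnutsq", step one produces "lnutsq"; step two turns that into "nltuqs".

nltuqs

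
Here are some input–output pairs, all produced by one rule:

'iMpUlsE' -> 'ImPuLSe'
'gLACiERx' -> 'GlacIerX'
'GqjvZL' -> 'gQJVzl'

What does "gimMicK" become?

What's happening: flip the case of every letter.
"gimMicK" → "GIMmICk".

GIMmICk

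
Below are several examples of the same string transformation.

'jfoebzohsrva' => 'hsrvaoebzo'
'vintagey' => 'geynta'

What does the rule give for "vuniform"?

ormnif

The transformation: delete the first 2 characters, then swap the front and back halves of the string.
Applying both steps to "vuniform": "niform", then "ormnif".
(Check on "jfoebzohsrva": → "oebzohsrva" → "hsrvaoebzo" ✓)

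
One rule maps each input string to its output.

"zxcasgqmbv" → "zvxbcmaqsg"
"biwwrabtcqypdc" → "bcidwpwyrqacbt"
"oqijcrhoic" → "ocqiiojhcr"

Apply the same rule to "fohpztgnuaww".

In each case the input is transformed by: take characters alternately from the front and the back (1st, last, 2nd, 2nd-last, ...).
Applying that to "fohpztgnuaww" gives "fwowhapuzntg".

fwowhapuzntg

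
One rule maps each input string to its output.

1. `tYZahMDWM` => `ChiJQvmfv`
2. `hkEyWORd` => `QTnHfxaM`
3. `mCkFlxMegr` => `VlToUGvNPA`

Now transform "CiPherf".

lRyQNAO

The transformation: flip the case of every letter, then shift every letter 9 places forward in the alphabet (wrapping around).
On "CiPherf": the first step gives "cIpHERF", and the second then gives "lRyQNAO".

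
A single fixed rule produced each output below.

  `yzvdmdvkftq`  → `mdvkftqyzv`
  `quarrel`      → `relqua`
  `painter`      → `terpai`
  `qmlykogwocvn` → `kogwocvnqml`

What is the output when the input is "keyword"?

Looking at the pairs, the operation is to move the first 3 characters to the end (rotate left by 3), then delete the first character.
Doing the same to "keyword": "ordkey".

ordkey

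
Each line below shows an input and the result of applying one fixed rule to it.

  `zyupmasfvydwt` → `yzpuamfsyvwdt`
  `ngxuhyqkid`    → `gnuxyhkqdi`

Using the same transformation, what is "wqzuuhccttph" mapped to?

qwuzhucctthp

The pattern: swap each adjacent pair of characters (1↔2, 3↔4, ...).
"wqzuuhccttph" → "qwuzhucctthp".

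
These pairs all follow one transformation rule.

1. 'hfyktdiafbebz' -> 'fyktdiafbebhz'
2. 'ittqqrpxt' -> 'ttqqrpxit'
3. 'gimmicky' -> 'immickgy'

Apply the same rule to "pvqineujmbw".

What's happening: swap the first and last characters, then move the first character to the end.
"pvqineujmbw" → "wvqineujmbp" → "vqineujmbpw".

vqineujmbpw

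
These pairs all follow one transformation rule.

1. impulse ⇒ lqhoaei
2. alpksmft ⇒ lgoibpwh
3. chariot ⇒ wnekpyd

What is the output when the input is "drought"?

kqcdpzn

In each case the input is transformed by: shift every letter 4 places backward in the alphabet (wrapping around), then move the first 2 characters to the end (rotate left by 2).
"drought" → "znkqcdp" → "kqcdpzn".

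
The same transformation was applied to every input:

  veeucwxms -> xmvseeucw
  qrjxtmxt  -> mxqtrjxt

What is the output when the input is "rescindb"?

Each output is the input with this applied: swap the first and last characters, then move the last 3 characters to the front (rotate right by 3).
Applying both steps to "rescindb": "bescindr", then "ndrbesci".

ndrbesci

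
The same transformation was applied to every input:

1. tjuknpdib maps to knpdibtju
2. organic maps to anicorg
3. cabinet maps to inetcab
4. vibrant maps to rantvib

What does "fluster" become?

The transformation: move the first 3 characters to the end (rotate left by 3).
Doing the same to "fluster": "sterflu".

sterflu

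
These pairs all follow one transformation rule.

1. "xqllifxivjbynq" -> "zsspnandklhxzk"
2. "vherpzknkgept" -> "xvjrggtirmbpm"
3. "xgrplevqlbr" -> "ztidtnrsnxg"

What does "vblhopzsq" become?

Each output is the input with this applied: take characters alternately from the front and the back (1st, last, 2nd, 2nd-last, ...), then shift every letter 2 places forward in the alphabet (wrapping around).
For "vblhopzsq", step one produces "vqbslzhpo"; step two turns that into "xsdunbjrq".

xsdunbjrq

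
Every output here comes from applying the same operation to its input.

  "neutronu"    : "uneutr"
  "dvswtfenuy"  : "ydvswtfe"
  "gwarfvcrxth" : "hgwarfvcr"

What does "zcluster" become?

rzclus

What's happening: move the last character to the front, then delete the last 2 characters.
Applying both steps to "zcluster": "rzcluste", then "rzclus".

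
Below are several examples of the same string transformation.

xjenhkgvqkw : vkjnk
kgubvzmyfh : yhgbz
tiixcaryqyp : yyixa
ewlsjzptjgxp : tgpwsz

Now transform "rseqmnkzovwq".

zvqsqn

What's happening: keep every other character starting from the second (positions 2nd, 4th, 6th, ...), then move the first 3 characters to the end (rotate left by 3).
Working it through for "rseqmnkzovwq": intermediate "sqnzvq", final "zvqsqn".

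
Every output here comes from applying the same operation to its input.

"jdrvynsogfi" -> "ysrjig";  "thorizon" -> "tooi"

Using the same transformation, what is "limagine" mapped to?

nmlg

In each case the input is transformed by: keep every other character starting from the first (positions 1st, 3rd, 5th, ...), then sort the characters into reverse alphabetical order.
On "limagine": the first step gives "lmgn", and the second then gives "nmlg".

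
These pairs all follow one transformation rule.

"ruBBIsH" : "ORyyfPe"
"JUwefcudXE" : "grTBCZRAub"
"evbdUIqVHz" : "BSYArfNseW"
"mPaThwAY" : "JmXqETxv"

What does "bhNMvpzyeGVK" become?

YEkjSMWVBdsh

The transformation: flip the case of every letter, then shift every letter 3 places backward in the alphabet (wrapping around).
On "bhNMvpzyeGVK": the first step gives "BHnmVPZYEgvk", and the second then gives "YEkjSMWVBdsh".
(Check on "ruBBIsH": → "RUbbiSh" → "ORyyfPe" ✓)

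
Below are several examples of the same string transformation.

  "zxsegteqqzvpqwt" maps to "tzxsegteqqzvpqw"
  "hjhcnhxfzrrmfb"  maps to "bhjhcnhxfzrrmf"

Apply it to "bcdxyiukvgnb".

bbcdxyiukvgn

What's happening: move the last character to the front.
On "bcdxyiukvgnb" that produces "bbcdxyiukvgn".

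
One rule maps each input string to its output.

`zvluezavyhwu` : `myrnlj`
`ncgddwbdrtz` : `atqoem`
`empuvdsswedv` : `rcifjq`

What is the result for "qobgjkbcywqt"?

dowold

The transformation: keep every other character starting from the first (positions 1st, 3rd, 5th, ...), then shift every letter 13 places forward in the alphabet (wrapping around) — i.e. ROT13.
Applying both steps to "qobgjkbcywqt": "qbjbyq", then "dowold".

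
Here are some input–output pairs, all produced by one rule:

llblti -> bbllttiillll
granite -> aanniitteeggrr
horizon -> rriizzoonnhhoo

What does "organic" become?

What's happening: move the first 2 characters to the end (rotate left by 2), then double every character.
Working it through for "organic": intermediate "ganicor", final "ggaanniiccoorr".

ggaanniiccoorr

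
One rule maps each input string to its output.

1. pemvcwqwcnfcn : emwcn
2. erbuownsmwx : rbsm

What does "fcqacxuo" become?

cqo

What's happening: swap each adjacent pair of characters (1↔2, 3↔4, ...), then keep one character in every 3, starting at position 1 (positions 1st, 4th, 7th, ...).
Applying both steps to "fcqacxuo": "cfaqxcou", then "cqo".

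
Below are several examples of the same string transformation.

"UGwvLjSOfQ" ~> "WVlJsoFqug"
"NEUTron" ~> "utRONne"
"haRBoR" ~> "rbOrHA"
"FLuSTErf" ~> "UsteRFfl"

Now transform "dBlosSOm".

In each case the input is transformed by: move the first 2 characters to the end (rotate left by 2), then flip the case of every letter.
"dBlosSOm" → "LOSsoMDb".

LOSsoMDb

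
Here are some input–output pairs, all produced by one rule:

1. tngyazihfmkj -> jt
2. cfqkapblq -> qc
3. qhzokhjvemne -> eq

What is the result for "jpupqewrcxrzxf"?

Looking at the pairs, the operation is to move the first character to the end, then keep only the last 2 characters.
Starting from "jpupqewrcxrzxf": after the first operation, "pupqewrcxrzxfj"; after the second, "fj".

fj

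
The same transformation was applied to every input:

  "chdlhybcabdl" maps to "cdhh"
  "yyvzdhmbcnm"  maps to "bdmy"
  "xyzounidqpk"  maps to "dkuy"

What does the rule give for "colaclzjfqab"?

acjo

The pattern: keep one character in every 3, starting at position 2 (positions 2nd, 5th, 8th, ...), then sort the characters into alphabetical order.
Working it through for "colaclzjfqab": intermediate "ocja", final "acjo".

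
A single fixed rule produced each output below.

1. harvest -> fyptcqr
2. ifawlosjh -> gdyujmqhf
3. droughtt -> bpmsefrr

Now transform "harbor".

fypzmp

In each case the input is transformed by: shift every letter 2 places backward in the alphabet (wrapping around).
On "harbor" that produces "fypzmp".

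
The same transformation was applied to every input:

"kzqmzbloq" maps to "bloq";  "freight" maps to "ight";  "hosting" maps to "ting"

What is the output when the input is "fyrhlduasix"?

asix

What's happening: keep only the last 4 characters.
Applying that to "fyrhlduasix" gives "asix".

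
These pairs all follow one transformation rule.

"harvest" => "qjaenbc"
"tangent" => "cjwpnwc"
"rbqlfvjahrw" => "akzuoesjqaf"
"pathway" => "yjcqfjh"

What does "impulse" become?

Each output is the input with this applied: shift every letter 9 places forward in the alphabet (wrapping around).
Doing the same to "impulse": "rvydubn".

rvydubn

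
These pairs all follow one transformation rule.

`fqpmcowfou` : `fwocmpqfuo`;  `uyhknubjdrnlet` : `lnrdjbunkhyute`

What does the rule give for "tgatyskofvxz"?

In each case the input is transformed by: reverse the string, then move the first 2 characters to the end (rotate left by 2).
On "tgatyskofvxz": the first step gives "zxvfoksytagt", and the second then gives "vfoksytagtzx".

vfoksytagtzx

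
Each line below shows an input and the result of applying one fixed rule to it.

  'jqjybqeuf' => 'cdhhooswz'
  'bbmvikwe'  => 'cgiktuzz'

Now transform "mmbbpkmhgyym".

efikkkknwwzz

What's happening: shift every letter 2 places backward in the alphabet (wrapping around), then sort the characters into alphabetical order.
"mmbbpkmhgyym" → "kkzznikfewwk" → "efikkkknwwzz".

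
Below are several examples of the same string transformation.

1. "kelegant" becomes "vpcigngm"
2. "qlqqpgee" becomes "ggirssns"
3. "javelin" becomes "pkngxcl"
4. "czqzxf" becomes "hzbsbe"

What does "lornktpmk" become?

What's happening: reverse the string, then shift every letter 2 places forward in the alphabet (wrapping around).
"lornktpmk" → "kmptknrol" → "morvmptqn".

morvmptqn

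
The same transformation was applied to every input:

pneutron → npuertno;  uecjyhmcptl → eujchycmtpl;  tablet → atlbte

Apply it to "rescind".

ercsnid

The transformation: swap each adjacent pair of characters (1↔2, 3↔4, ...).
So "rescind" becomes "ercsnid".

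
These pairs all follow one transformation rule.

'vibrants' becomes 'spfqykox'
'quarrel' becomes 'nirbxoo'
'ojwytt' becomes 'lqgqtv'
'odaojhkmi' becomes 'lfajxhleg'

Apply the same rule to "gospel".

What's happening: shift every letter 3 places backward in the alphabet (wrapping around), then take characters alternately from the front and the back (1st, last, 2nd, 2nd-last, ...).
Doing the same to "gospel": "dilbpm".

dilbpm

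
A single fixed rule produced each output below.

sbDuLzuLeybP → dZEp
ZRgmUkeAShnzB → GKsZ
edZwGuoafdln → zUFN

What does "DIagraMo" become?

Each output is the input with this applied: flip the case of every letter, then keep one character in every 3, starting at position 3 (positions 3rd, 6th, 9th, ...).
On "DIagraMo": the first step gives "diAGRAmO", and the second then gives "AA".

AA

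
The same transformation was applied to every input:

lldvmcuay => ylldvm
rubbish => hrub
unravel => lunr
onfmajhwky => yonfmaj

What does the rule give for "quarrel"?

The pattern: move the last character to the front, then delete the last 3 characters.
Starting from "quarrel": after the first operation, "lquarre"; after the second, "lqua".
(Check on "onfmajhwky": → "yonfmajhwk" → "yonfmaj" ✓)

lqua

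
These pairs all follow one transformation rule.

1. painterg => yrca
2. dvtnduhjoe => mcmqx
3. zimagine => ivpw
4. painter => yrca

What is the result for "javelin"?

seuw

What's happening: shift every letter 9 places forward in the alphabet (wrapping around), then keep every other character starting from the first (positions 1st, 3rd, 5th, ...).
Applying both steps to "javelin": "sjenurw", then "seuw".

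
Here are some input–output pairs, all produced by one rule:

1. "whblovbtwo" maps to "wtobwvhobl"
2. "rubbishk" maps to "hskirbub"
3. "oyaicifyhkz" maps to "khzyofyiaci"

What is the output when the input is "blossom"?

What's happening: move the last 2 characters to the front (rotate right by 2), then take characters alternately from the front and the back (1st, last, 2nd, 2nd-last, ...).
Starting from "blossom": after the first operation, "ombloss"; after the second, "osmsbol".

osmsbol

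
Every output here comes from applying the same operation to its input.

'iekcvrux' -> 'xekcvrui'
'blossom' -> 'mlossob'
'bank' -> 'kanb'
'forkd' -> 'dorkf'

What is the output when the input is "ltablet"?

ttablel

What's happening: swap the first and last characters.
Doing the same to "ltablet": "ttablel".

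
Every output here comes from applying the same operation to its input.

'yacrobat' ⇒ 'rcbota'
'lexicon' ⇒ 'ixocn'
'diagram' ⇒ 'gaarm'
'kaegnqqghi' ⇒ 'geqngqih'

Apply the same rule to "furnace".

In each case the input is transformed by: delete the first 2 characters, then swap each adjacent pair of characters (1↔2, 3↔4, ...).
Starting from "furnace": after the first operation, "rnace"; after the second, "nrcae".

nrcae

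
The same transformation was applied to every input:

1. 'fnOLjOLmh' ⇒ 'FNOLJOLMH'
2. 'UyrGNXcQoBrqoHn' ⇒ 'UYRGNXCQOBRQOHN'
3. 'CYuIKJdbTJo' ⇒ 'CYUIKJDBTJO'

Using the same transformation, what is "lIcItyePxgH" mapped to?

LICITYEPXGH

The transformation: convert every letter to uppercase.
"lIcItyePxgH" → "LICITYEPXGH".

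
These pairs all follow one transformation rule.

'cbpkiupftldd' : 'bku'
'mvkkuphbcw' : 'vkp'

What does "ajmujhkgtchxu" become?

juh

What's happening: keep every other character starting from the second (positions 2nd, 4th, 6th, ...), then keep only the first 3 characters.
On "ajmujhkgtchxu": the first step gives "juhgcx", and the second then gives "juh".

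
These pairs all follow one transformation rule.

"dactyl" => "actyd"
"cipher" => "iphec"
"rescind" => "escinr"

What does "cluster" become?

The pattern: delete the last character, then move the first character to the end.
"cluster" → "lustec".
(Check on "cipher": → "ciphe" → "iphec" ✓)

lustec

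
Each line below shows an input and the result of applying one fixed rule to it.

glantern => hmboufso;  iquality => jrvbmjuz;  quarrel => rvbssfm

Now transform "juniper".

kvojqfs

In each case the input is transformed by: shift every letter 1 place forward in the alphabet (wrapping around).
"juniper" → "kvojqfs".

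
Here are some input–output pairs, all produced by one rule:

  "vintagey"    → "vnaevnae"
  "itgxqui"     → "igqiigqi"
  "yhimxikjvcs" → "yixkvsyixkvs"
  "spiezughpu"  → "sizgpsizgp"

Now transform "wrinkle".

wikewike

Each output is the input with this applied: keep every other character starting from the first (positions 1st, 3rd, 5th, ...), then write the whole string twice.
For "wrinkle", step one produces "wike"; step two turns that into "wikewike".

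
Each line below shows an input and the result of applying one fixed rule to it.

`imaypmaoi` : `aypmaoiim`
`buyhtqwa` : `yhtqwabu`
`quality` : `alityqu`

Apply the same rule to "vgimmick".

immickvg

What's happening: move the first 2 characters to the end (rotate left by 2).
On "vgimmick" that produces "immickvg".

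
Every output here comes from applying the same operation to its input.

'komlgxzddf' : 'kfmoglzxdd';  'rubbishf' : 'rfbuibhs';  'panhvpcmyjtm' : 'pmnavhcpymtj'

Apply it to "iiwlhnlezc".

Each output is the input with this applied: move the last character to the front, then swap each adjacent pair of characters (1↔2, 3↔4, ...).
"iiwlhnlezc" → "ciiwlhnlez" → "icwihllnze".

icwihllnze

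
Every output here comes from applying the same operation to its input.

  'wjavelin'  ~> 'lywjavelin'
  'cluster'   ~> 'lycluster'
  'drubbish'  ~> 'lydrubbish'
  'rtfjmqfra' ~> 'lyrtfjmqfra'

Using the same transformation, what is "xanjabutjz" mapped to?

Looking at the pairs, the operation is to prepend "ly".
Doing the same to "xanjabutjz": "lyxanjabutjz".

lyxanjabutjz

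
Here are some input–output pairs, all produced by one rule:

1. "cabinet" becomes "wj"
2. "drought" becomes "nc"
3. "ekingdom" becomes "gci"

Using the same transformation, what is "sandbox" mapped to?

wx

What's happening: keep one character in every 3, starting at position 2 (positions 2nd, 5th, 8th, ...), then shift every letter 4 places backward in the alphabet (wrapping around).
Applying both steps to "sandbox": "ab", then "wx".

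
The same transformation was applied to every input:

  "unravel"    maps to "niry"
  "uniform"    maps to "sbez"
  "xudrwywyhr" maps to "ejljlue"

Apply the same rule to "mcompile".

The rule is to shift every letter 13 places forward in the alphabet (wrapping around) — i.e. ROT13, then delete the first 3 characters.
Starting from "mcompile": after the first operation, "zpbzcvyr"; after the second, "zcvyr".

zcvyr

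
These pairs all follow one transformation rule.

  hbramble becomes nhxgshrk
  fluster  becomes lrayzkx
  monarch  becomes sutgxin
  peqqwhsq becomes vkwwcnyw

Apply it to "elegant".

krkmgtz

The transformation: shift every letter 6 places forward in the alphabet (wrapping around).
"elegant" → "krkmgtz".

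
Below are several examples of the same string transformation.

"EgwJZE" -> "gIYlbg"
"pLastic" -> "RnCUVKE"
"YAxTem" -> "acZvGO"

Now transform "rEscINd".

Each output is the input with this applied: shift every letter 2 places forward in the alphabet (wrapping around), then flip the case of every letter.
Working it through for "rEscINd": intermediate "tGueKPf", final "TgUEkpF".

TgUEkpF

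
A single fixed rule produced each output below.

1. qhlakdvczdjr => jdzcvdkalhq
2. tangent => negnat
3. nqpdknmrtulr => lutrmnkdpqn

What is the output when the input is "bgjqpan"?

apqjgb

Rule — delete the last character, then reverse the string.
Starting from "bgjqpan": after the first operation, "bgjqpa"; after the second, "apqjgb".
(Check on "qhlakdvczdjr": → "qhlakdvczdj" → "jdzcvdkalhq" ✓)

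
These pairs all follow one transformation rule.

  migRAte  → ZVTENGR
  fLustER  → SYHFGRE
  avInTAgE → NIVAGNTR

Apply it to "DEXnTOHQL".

Rule — shift every letter 13 places forward in the alphabet (wrapping around) — i.e. ROT13, then convert every letter to uppercase.
Applying both steps to "DEXnTOHQL": "QRKaGBUDY", then "QRKAGBUDY".
(Check on "avInTAgE": → "niVaGNtR" → "NIVAGNTR" ✓)

QRKAGBUDY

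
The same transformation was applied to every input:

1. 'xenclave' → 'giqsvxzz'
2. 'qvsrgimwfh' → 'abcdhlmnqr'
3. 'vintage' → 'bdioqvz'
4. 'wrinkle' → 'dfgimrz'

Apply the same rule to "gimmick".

bddfhhx

In each case the input is transformed by: shift every letter 5 places backward in the alphabet (wrapping around), then sort the characters into alphabetical order.
Working it through for "gimmick": intermediate "bdhhdxf", final "bddfhhx".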